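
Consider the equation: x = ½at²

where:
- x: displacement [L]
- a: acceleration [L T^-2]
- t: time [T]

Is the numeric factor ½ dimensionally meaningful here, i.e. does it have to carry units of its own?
No

x has dimensions [L] and at² already has dimensions [L], so the equation balances without ½ contributing any dimensions. ½ is a pure (dimensionless) number; changing or removing it would not affect dimensional consistency.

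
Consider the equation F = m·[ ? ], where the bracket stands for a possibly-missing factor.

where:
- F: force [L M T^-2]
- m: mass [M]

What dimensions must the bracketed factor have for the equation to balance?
[L T^-2] — acceleration (e.g. a)

F has dimensions [L M T^-2]; m has dimensions [M].
The bracketed factor must supply [L M T^-2] / [M] = [L T^-2].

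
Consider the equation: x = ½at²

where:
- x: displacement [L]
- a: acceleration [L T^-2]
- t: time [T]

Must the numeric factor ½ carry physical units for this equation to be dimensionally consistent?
No

x has dimensions [L] and at² already has dimensions [L], so the equation balances without ½ contributing any dimensions. ½ is a pure (dimensionless) number; changing or removing it would not affect dimensional consistency.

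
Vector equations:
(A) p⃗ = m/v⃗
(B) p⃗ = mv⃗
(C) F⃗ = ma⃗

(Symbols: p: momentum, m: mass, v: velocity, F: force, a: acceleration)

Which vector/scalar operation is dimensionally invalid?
(A) p⃗ = m/v⃗

(A) p⃗ = m/v⃗: LHS [L M T^-1], RHS [L^-1 M T] ✗ — momentum is mass times velocity; should be mv⃗ (and division by a vector is undefined)
(B) p⃗ = mv⃗: LHS [L M T^-1], RHS [L M T^-1] ✓ — mass (scalar) times velocity (vector)
(C) F⃗ = ma⃗: LHS [L M T^-2], RHS [L M T^-2] ✓ — Force and acceleration are vectors, mass is a scalar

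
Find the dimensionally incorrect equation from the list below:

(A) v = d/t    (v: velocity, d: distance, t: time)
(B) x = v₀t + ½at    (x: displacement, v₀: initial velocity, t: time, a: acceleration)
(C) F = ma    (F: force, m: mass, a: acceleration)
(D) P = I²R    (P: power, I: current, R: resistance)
(B) x = v₀t + ½at

The equation (B) x = v₀t + ½at is dimensionally incorrect.

LHS (x): [L]
RHS terms:
  - v₀t: [L] ✓
  - ½at: [L T^-1] ✗ (does not match LHS)

The dimensions do not match. The other three equations balance.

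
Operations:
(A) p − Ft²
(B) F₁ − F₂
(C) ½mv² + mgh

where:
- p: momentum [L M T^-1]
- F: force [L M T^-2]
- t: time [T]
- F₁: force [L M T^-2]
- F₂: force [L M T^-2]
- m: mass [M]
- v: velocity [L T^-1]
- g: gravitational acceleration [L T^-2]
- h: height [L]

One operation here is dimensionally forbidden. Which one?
(A) p − Ft²

(A) p − Ft²: p [L M T^-1] and Ft² [L M] — different dimensions cannot be added/subtracted ✗
(B) F₁ − F₂: F₁ [L M T^-2] and F₂ [L M T^-2] — same dimensions ✓
(C) ½mv² + mgh: ½mv² [L^2 M T^-2] and mgh [L^2 M T^-2] — same dimensions ✓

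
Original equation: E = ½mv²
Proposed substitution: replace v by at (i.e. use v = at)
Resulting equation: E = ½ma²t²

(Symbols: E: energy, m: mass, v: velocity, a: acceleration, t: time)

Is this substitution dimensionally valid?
Yes

[v] = [L T^-1] and [at] = [L T^-1]. These match, so the substitution replaces a quantity by one of the same dimensions and the result E = ½ma²t² has LHS [L^2 M T^-2] vs RHS [L^2 M T^-2] — still consistent.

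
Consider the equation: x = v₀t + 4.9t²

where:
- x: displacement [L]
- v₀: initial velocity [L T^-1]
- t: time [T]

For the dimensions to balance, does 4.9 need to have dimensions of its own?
Yes

x has dimensions [L], while t² alone has dimensions [T^2]. For the equation to balance, the factor 4.9 must carry dimensions [L T^-2] — it is a dimensional constant (a numerical value of a physical quantity with its units suppressed), not a pure number.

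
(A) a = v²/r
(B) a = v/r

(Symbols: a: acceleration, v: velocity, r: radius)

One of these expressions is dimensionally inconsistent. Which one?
(B)

(A) a = v²/r: LHS [L T^-2], RHS [L T^-2] ✓
(B) a = v/r: LHS [L T^-2], RHS [T^-1] ✗

Expression (B) a = v/r is dimensionally incorrect.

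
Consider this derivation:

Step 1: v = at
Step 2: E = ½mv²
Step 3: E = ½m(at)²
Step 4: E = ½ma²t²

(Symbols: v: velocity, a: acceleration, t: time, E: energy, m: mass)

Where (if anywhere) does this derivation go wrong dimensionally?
No step introduces an error — all steps are dimensionally consistent.

Step 1: v = at → LHS [L T^-1], RHS [L T^-1] ✓
Step 2: E = ½mv² → LHS [L^2 M T^-2], RHS [L^2 M T^-2] ✓
Step 3: E = ½m(at)² → LHS [L^2 M T^-2], RHS [L^2 M T^-2] ✓
Step 4: E = ½ma²t² → LHS [L^2 M T^-2], RHS [L^2 M T^-2] ✓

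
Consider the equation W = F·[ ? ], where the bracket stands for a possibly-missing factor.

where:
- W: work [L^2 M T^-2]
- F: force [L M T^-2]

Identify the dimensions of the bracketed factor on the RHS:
[L] — length (e.g. a distance d)

W has dimensions [L^2 M T^-2]; F has dimensions [L M T^-2].
The bracketed factor must supply [L^2 M T^-2] / [L M T^-2] = [L].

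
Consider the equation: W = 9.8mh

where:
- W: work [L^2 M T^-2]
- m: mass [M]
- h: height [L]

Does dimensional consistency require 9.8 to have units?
Yes

W has dimensions [L^2 M T^-2], while mh alone has dimensions [L M]. For the equation to balance, the factor 9.8 must carry dimensions [L T^-2] — it is a dimensional constant (a numerical value of a physical quantity with its units suppressed), not a pure number.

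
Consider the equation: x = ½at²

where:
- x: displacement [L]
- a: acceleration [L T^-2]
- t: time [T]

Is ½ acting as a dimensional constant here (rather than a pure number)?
No

x has dimensions [L] and at² already has dimensions [L], so the equation balances without ½ contributing any dimensions. ½ is a pure (dimensionless) number; changing or removing it would not affect dimensional consistency.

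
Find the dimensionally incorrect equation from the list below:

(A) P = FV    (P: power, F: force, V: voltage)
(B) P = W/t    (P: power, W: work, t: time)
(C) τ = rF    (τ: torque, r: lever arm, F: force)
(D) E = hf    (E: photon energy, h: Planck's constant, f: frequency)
(A) P = FV

The equation (A) P = FV is dimensionally incorrect.

LHS (P): [L^2 M T^-3]
RHS (FV): [I^-1 L^3 M^2 T^-5] ✗

The dimensions do not match. The other three equations balance.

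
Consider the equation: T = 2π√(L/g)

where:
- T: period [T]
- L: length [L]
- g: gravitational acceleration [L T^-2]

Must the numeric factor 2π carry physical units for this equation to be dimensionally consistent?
No

T has dimensions [T] and √(L/g) already has dimensions [T], so the equation balances without 2π contributing any dimensions. 2π is a pure (dimensionless) number; changing or removing it would not affect dimensional consistency.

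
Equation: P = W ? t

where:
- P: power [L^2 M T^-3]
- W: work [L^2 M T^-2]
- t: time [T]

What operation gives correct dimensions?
division (÷): P = W ÷ t

P [L^2 M T^-3]; W [L^2 M T^-2]; t [T].
W × t → [L^2 M T^-1] ✗
W ÷ t → [L^2 M T^-3] ✓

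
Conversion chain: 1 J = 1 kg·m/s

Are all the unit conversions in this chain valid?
The chain is incorrect (it contains an error).

Incorrect: Joule is kg·m²/s², not kg·m/s (that is momentum)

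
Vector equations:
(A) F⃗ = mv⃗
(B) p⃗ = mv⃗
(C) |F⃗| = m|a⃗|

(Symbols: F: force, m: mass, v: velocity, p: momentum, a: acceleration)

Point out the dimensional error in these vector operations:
(A) F⃗ = mv⃗

(A) F⃗ = mv⃗: LHS [L M T^-2], RHS [L M T^-1] ✗ — mass times velocity is momentum, not force; should be ma⃗
(B) p⃗ = mv⃗: LHS [L M T^-1], RHS [L M T^-1] ✓ — mass (scalar) times velocity (vector)
(C) |F⃗| = m|a⃗|: LHS [L M T^-2], RHS [L M T^-2] ✓ — magnitudes of vectors are scalars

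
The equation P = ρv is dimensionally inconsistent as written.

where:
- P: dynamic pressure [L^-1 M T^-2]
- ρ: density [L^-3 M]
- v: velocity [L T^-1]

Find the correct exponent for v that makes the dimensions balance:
The exponent of v should be 2: P = ρv^2

The LHS P has dimensions [L^-1 M T^-2]; v has dimensions [L T^-1].
As written, the RHS ρv (exponent 1 on v) has dimensions [L^-2 M T^-1], which does not match.
With exponent 2, the RHS ρv^2 has dimensions [L^-1 M T^-2], matching the LHS.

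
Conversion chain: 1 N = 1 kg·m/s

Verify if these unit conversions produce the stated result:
The chain is incorrect (it contains an error).

Incorrect: Newton is kg·m/s², not kg·m/s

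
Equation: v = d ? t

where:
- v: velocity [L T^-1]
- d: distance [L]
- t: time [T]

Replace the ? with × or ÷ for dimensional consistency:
division (÷): v = d ÷ t

v [L T^-1]; d [L]; t [T].
d × t → [L T] ✗
d ÷ t → [L T^-1] ✓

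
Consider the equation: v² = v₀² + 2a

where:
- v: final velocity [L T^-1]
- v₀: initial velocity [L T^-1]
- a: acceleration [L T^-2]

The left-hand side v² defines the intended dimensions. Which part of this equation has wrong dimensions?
The term 2a

Checking each RHS term against the LHS:
- v₀²: [L^2 T^-2] — matches v² [L^2 T^-2] ✓
- 2a: [L T^-2] — does NOT match v² [L^2 T^-2] ✗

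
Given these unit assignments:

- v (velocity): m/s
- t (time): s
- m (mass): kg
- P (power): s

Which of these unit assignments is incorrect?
P

The variable P (power) should have units W, not s.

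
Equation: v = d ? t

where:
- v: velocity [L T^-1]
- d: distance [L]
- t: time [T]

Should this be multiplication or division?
division (÷): v = d ÷ t

v [L T^-1]; d [L]; t [T].
d × t → [L T] ✗
d ÷ t → [L T^-1] ✓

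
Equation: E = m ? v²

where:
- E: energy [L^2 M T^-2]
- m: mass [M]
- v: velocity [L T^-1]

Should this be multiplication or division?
multiplication (×): E = m × v²

E [L^2 M T^-2]; m [M]; v² [L^2 T^-2].
m × v² → [L^2 M T^-2] ✓
m ÷ v² → [L^-2 M T^2] ✗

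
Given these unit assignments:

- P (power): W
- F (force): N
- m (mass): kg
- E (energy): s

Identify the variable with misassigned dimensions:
E

The variable E (energy) should have units J, not s.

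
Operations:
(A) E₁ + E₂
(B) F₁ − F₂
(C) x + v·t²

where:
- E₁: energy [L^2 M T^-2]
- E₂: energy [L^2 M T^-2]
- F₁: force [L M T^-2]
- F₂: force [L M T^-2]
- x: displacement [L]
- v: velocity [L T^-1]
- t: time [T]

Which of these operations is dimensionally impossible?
(C) x + v·t²

(A) E₁ + E₂: E₁ [L^2 M T^-2] and E₂ [L^2 M T^-2] — same dimensions ✓
(B) F₁ − F₂: F₁ [L M T^-2] and F₂ [L M T^-2] — same dimensions ✓
(C) x + v·t²: x [L] and v·t² [L T] — different dimensions cannot be added/subtracted ✗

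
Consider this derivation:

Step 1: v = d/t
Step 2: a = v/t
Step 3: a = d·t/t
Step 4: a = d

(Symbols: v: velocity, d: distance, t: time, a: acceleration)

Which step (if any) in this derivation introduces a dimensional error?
Step 3

Step 1: v = d/t → LHS [L T^-1], RHS [L T^-1] ✓
Step 2: a = v/t → LHS [L T^-2], RHS [L T^-2] ✓
Step 3: a = d·t/t → LHS [L T^-2], RHS [L] ✗

The first dimensional inconsistency appears in step 3: a = d·t/t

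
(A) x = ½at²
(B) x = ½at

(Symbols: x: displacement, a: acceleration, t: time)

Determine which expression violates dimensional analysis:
(B)

(A) x = ½at²: LHS [L], RHS [L] ✓
(B) x = ½at: LHS [L], RHS [L T^-1] ✗

Expression (B) x = ½at is dimensionally incorrect.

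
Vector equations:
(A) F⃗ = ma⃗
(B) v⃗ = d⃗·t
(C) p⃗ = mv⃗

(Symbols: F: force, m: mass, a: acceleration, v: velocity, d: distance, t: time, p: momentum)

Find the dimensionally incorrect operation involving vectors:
(B) v⃗ = d⃗·t

(A) F⃗ = ma⃗: LHS [L M T^-2], RHS [L M T^-2] ✓ — Force and acceleration are vectors, mass is a scalar
(B) v⃗ = d⃗·t: LHS [L T^-1], RHS [L T] ✗ — velocity is displacement per time; should be d⃗/t
(C) p⃗ = mv⃗: LHS [L M T^-1], RHS [L M T^-1] ✓ — mass (scalar) times velocity (vector)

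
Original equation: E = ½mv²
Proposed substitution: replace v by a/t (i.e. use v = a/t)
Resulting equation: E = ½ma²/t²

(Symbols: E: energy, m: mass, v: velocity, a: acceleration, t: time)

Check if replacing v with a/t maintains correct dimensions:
No

[v] = [L T^-1] and [a/t] = [L T^-3]. These differ, so the substitution replaces a quantity by one of different dimensions and the result E = ½ma²/t² has LHS [L^2 M T^-2] vs RHS [L^2 M T^-6] — inconsistent.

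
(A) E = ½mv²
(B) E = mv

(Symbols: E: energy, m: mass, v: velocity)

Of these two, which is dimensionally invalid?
(B)

(A) E = ½mv²: LHS [L^2 M T^-2], RHS [L^2 M T^-2] ✓
(B) E = mv: LHS [L^2 M T^-2], RHS [L M T^-1] ✗

Expression (B) E = mv is dimensionally incorrect.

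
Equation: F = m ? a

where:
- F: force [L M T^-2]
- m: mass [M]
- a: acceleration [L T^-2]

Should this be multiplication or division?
multiplication (×): F = m × a

F [L M T^-2]; m [M]; a [L T^-2].
m × a → [L M T^-2] ✓
m ÷ a → [L^-1 M T^2] ✗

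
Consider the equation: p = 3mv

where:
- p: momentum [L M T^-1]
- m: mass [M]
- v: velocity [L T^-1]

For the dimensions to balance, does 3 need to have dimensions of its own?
No

p has dimensions [L M T^-1] and mv already has dimensions [L M T^-1], so the equation balances without 3 contributing any dimensions. 3 is a pure (dimensionless) number; changing or removing it would not affect dimensional consistency.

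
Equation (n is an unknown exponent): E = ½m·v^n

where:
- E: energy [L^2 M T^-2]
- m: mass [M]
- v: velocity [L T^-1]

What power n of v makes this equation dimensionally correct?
n = 2

E has dimensions [L^2 M T^-2]; v has dimensions [L T^-1].
The rest of the RHS has dimensions [M], so v^n must supply [L^2 T^-2].
With n = 2: ½m·v^2 has dimensions [L^2 M T^-2], matching the LHS ✓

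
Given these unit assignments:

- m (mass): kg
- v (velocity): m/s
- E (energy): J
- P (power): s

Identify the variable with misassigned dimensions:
P

The variable P (power) should have units W, not s.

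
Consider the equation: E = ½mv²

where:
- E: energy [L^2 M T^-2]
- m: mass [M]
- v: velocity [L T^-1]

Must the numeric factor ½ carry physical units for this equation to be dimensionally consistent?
No

E has dimensions [L^2 M T^-2] and mv² already has dimensions [L^2 M T^-2], so the equation balances without ½ contributing any dimensions. ½ is a pure (dimensionless) number; changing or removing it would not affect dimensional consistency.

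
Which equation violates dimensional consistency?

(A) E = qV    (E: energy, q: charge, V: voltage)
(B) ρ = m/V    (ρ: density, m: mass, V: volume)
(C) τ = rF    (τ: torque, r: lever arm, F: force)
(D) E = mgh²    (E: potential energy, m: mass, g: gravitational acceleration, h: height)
(D) E = mgh²

The equation (D) E = mgh² is dimensionally incorrect.

LHS (E): [L^2 M T^-2]
RHS (mgh²): [L^3 M T^-2] ✗

The dimensions do not match. The other three equations balance.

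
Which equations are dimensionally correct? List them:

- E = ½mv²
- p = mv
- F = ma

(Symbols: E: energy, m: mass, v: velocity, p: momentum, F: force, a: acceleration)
Dimensionally correct: E = ½mv², p = mv, F = ma
Dimensionally incorrect: none
Ordered (correct first, then incorrect): E = ½mv², p = mv, F = ma

- E = ½mv²: LHS [L^2 M T^-2], RHS [L^2 M T^-2] → correct ✓
- p = mv: LHS [L M T^-1], RHS [L M T^-1] → correct ✓
- F = ma: LHS [L M T^-2], RHS [L M T^-2] → correct ✓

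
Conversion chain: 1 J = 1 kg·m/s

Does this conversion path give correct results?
The chain is incorrect (it contains an error).

Incorrect: Joule is kg·m²/s², not kg·m/s (that is momentum)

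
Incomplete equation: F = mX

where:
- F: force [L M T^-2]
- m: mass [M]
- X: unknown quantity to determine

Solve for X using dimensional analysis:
X = a (acceleration), dimensions [L T^-2]

F has dimensions [L M T^-2]; the rest of the RHS (m) has dimensions [M].
So X must have dimensions [L T^-2] — X = a (acceleration).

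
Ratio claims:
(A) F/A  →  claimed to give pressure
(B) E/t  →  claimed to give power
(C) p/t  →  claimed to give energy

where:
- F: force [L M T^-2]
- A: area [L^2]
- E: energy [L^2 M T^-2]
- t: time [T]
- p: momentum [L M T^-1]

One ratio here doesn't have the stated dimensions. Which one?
(C) p/t does not give energy

(A) F/A: [L^-1 M T^-2] = pressure [L^-1 M T^-2] ✓
(B) E/t: [L^2 M T^-3] = power [L^2 M T^-3] ✓
(C) p/t: [L M T^-2] ≠ energy [L^2 M T^-2] ✗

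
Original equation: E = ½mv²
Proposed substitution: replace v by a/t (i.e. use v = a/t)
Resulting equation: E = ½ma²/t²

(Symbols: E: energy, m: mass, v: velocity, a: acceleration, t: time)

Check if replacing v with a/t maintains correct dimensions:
No

[v] = [L T^-1] and [a/t] = [L T^-3]. These differ, so the substitution replaces a quantity by one of different dimensions and the result E = ½ma²/t² has LHS [L^2 M T^-2] vs RHS [L^2 M T^-6] — inconsistent.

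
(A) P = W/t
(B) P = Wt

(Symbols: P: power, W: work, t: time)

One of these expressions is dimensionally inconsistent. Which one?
(B)

(A) P = W/t: LHS [L^2 M T^-3], RHS [L^2 M T^-3] ✓
(B) P = Wt: LHS [L^2 M T^-3], RHS [L^2 M T^-1] ✗

Expression (B) P = Wt is dimensionally incorrect.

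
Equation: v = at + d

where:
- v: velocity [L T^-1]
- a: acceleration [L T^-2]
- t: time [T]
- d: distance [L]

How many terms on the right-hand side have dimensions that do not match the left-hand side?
1

LHS v: [L T^-1]
- at: [L T^-1] ✓
- d: [L] ✗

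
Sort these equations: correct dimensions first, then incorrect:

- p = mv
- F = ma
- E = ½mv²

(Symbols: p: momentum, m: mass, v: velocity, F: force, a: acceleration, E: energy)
Dimensionally correct: p = mv, F = ma, E = ½mv²
Dimensionally incorrect: none
Ordered (correct first, then incorrect): p = mv, F = ma, E = ½mv²

- p = mv: LHS [L M T^-1], RHS [L M T^-1] → correct ✓
- F = ma: LHS [L M T^-2], RHS [L M T^-2] → correct ✓
- E = ½mv²: LHS [L^2 M T^-2], RHS [L^2 M T^-2] → correct ✓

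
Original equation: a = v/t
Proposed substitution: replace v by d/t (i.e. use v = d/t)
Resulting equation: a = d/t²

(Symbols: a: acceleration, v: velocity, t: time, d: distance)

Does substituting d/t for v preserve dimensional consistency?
Yes

[v] = [L T^-1] and [d/t] = [L T^-1]. These match, so the substitution replaces a quantity by one of the same dimensions and the result a = d/t² has LHS [L T^-2] vs RHS [L T^-2] — still consistent.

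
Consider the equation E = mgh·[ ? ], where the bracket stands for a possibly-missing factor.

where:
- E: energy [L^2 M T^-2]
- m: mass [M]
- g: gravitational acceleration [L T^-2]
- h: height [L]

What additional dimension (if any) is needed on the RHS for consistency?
Nothing is missing — the bracketed factor must be dimensionless.

E has dimensions [L^2 M T^-2] and mgh already has dimensions [L^2 M T^-2], so E = mgh is dimensionally complete.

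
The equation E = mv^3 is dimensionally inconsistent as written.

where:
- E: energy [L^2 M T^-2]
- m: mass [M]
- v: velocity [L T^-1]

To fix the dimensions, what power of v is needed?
The exponent of v should be 2: E = mv^2

The LHS E has dimensions [L^2 M T^-2]; v has dimensions [L T^-1].
As written, the RHS mv^3 (exponent 3 on v) has dimensions [L^3 M T^-3], which does not match.
With exponent 2, the RHS mv^2 has dimensions [L^2 M T^-2], matching the LHS.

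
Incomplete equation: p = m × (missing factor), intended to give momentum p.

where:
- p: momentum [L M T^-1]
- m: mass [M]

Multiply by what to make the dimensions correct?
v (velocity), dimensions [L T^-1]

p has dimensions [L M T^-1] and m has dimensions [M].
The missing factor must have dimensions [L M T^-1] / [M] = [L T^-1], i.e. velocity (v).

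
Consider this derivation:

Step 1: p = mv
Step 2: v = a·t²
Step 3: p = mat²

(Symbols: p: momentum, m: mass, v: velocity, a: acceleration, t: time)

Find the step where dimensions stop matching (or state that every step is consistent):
Step 2

Step 1: p = mv → LHS [L M T^-1], RHS [L M T^-1] ✓
Step 2: v = a·t² → LHS [L T^-1], RHS [L] ✗

The first dimensional inconsistency appears in step 2: v = a·t²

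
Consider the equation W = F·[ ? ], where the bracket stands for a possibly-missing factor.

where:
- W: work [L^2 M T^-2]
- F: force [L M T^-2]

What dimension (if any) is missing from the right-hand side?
[L] — length (e.g. a distance d)

W has dimensions [L^2 M T^-2]; F has dimensions [L M T^-2].
The bracketed factor must supply [L^2 M T^-2] / [L M T^-2] = [L].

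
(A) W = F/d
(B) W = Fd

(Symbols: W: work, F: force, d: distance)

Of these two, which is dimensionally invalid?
(A)

(A) W = F/d: LHS [L^2 M T^-2], RHS [M T^-2] ✗
(B) W = Fd: LHS [L^2 M T^-2], RHS [L^2 M T^-2] ✓

Expression (A) W = F/d is dimensionally incorrect.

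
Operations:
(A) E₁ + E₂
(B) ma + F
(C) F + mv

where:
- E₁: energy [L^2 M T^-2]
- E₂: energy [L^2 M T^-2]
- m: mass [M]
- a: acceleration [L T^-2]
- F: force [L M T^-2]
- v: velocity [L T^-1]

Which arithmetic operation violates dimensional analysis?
(C) F + mv

(A) E₁ + E₂: E₁ [L^2 M T^-2] and E₂ [L^2 M T^-2] — same dimensions ✓
(B) ma + F: ma [L M T^-2] and F [L M T^-2] — same dimensions ✓
(C) F + mv: F [L M T^-2] and mv [L M T^-1] — different dimensions cannot be added/subtracted ✗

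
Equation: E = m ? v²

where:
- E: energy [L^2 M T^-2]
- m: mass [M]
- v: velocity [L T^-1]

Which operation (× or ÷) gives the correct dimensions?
multiplication (×): E = m × v²

E [L^2 M T^-2]; m [M]; v² [L^2 T^-2].
m × v² → [L^2 M T^-2] ✓
m ÷ v² → [L^-2 M T^2] ✗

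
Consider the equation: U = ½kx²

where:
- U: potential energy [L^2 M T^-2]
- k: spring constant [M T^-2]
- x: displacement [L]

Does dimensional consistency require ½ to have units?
No

U has dimensions [L^2 M T^-2] and kx² already has dimensions [L^2 M T^-2], so the equation balances without ½ contributing any dimensions. ½ is a pure (dimensionless) number; changing or removing it would not affect dimensional consistency.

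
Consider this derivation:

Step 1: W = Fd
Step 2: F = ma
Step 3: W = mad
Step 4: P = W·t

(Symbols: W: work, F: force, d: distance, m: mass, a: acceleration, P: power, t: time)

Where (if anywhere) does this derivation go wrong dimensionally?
Step 4

Step 1: W = Fd → LHS [L^2 M T^-2], RHS [L^2 M T^-2] ✓
Step 2: F = ma → LHS [L M T^-2], RHS [L M T^-2] ✓
Step 3: W = mad → LHS [L^2 M T^-2], RHS [L^2 M T^-2] ✓
Step 4: P = W·t → LHS [L^2 M T^-3], RHS [L^2 M T^-1] ✗

The first dimensional inconsistency appears in step 4: P = W·t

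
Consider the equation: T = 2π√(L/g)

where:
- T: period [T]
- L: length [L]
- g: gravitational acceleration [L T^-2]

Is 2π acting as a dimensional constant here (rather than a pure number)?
No

T has dimensions [T] and √(L/g) already has dimensions [T], so the equation balances without 2π contributing any dimensions. 2π is a pure (dimensionless) number; changing or removing it would not affect dimensional consistency.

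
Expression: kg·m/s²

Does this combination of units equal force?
Yes

The expression kg·m/s² has dimensions [L M T^-2], which is exactly force [L M T^-2].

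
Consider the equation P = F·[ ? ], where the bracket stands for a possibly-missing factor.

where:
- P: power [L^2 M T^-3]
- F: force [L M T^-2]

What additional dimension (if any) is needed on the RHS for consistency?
[L T^-1] — velocity (e.g. v)

P has dimensions [L^2 M T^-3]; F has dimensions [L M T^-2].
The bracketed factor must supply [L^2 M T^-3] / [L M T^-2] = [L T^-1].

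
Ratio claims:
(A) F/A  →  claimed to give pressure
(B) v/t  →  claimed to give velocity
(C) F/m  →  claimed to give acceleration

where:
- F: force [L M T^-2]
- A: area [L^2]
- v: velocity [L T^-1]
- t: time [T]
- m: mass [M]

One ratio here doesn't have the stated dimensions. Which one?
(B) v/t does not give velocity

(A) F/A: [L^-1 M T^-2] = pressure [L^-1 M T^-2] ✓
(B) v/t: [L T^-2] ≠ velocity [L T^-1] ✗
(C) F/m: [L T^-2] = acceleration [L T^-2] ✓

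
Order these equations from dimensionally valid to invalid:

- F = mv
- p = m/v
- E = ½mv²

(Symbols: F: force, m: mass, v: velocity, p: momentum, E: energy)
Dimensionally correct: E = ½mv²
Dimensionally incorrect: F = mv, p = m/v
Ordered (correct first, then incorrect): E = ½mv², F = mv, p = m/v

- F = mv: LHS [L M T^-2], RHS [L M T^-1] → incorrect ✗
- p = m/v: LHS [L M T^-1], RHS [L^-1 M T] → incorrect ✗
- E = ½mv²: LHS [L^2 M T^-2], RHS [L^2 M T^-2] → correct ✓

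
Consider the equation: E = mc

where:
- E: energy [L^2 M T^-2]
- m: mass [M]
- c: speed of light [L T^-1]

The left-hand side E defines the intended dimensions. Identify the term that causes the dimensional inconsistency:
The right-hand side term mc

E has dimensions [L^2 M T^-2], but mc has dimensions [L M T^-1], so the term mc is dimensionally wrong for E.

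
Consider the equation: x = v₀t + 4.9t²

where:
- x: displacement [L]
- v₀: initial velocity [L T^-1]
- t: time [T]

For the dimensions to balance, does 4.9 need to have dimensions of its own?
Yes

x has dimensions [L], while t² alone has dimensions [T^2]. For the equation to balance, the factor 4.9 must carry dimensions [L T^-2] — it is a dimensional constant (a numerical value of a physical quantity with its units suppressed), not a pure number.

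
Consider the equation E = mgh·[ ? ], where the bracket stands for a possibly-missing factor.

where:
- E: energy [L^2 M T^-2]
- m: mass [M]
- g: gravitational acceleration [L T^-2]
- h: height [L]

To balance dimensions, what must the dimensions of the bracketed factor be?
Nothing is missing — the bracketed factor must be dimensionless.

E has dimensions [L^2 M T^-2] and mgh already has dimensions [L^2 M T^-2], so E = mgh is dimensionally complete.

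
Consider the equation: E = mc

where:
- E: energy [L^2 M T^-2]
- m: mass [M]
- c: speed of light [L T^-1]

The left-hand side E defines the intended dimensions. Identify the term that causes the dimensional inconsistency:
The right-hand side term mc

E has dimensions [L^2 M T^-2], but mc has dimensions [L M T^-1], so the term mc is dimensionally wrong for E.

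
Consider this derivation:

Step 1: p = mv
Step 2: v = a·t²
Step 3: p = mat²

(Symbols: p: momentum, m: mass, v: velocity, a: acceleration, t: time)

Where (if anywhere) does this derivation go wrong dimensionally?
Step 2

Step 1: p = mv → LHS [L M T^-1], RHS [L M T^-1] ✓
Step 2: v = a·t² → LHS [L T^-1], RHS [L] ✗

The first dimensional inconsistency appears in step 2: v = a·t²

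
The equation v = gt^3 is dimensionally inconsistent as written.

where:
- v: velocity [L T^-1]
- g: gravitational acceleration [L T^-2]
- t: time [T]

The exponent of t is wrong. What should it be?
The exponent of t should be 1: v = gt

The LHS v has dimensions [L T^-1]; t has dimensions [T].
As written, the RHS gt^3 (exponent 3 on t) has dimensions [L T], which does not match.
With exponent 1, the RHS gt has dimensions [L T^-1], matching the LHS.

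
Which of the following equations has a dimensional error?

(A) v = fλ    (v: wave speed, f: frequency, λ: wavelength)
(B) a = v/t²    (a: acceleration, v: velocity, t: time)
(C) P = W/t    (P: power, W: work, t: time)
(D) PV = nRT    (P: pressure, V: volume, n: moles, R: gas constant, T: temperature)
(B) a = v/t²

The equation (B) a = v/t² is dimensionally incorrect.

LHS (a): [L T^-2]
RHS (v/t²): [L T^-3] ✗

The dimensions do not match. The other three equations balance.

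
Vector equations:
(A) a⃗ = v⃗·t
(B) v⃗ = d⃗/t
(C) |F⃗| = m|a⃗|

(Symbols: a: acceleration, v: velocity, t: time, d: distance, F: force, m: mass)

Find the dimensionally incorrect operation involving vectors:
(A) a⃗ = v⃗·t

(A) a⃗ = v⃗·t: LHS [L T^-2], RHS [L] ✗ — acceleration is velocity per time; should be v⃗/t
(B) v⃗ = d⃗/t: LHS [L T^-1], RHS [L T^-1] ✓ — displacement (vector) divided by time (scalar)
(C) |F⃗| = m|a⃗|: LHS [L M T^-2], RHS [L M T^-2] ✓ — magnitudes of vectors are scalars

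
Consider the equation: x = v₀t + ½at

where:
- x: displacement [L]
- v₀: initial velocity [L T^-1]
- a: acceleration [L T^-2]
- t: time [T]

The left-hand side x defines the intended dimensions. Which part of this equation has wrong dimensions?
The term ½at

Checking each RHS term against the LHS:
- v₀t: [L] — matches x [L] ✓
- ½at: [L T^-1] — does NOT match x [L] ✗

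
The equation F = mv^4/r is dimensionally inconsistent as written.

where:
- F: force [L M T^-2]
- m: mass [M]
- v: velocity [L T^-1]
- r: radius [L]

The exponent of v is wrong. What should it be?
The exponent of v should be 2: F = mv^2/r

The LHS F has dimensions [L M T^-2]; v has dimensions [L T^-1].
As written, the RHS mv^4/r (exponent 4 on v) has dimensions [L^3 M T^-4], which does not match.
With exponent 2, the RHS mv^2/r has dimensions [L M T^-2], matching the LHS.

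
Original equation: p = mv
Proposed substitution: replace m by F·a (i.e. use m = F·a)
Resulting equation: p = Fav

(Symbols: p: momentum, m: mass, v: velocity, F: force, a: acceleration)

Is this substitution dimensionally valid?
No

[m] = [M] and [F·a] = [L^2 M T^-4]. These differ, so the substitution replaces a quantity by one of different dimensions and the result p = Fav has LHS [L M T^-1] vs RHS [L^3 M T^-5] — inconsistent.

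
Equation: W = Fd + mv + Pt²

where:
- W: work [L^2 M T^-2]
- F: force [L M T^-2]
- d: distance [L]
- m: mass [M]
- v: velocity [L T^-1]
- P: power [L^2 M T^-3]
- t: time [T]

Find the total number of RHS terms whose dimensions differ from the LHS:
2

LHS W: [L^2 M T^-2]
- Fd: [L^2 M T^-2] ✓
- mv: [L M T^-1] ✗
- Pt²: [L^2 M T^-1] ✗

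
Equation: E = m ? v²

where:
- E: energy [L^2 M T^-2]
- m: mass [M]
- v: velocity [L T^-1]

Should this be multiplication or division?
multiplication (×): E = m × v²

E [L^2 M T^-2]; m [M]; v² [L^2 T^-2].
m × v² → [L^2 M T^-2] ✓
m ÷ v² → [L^-2 M T^2] ✗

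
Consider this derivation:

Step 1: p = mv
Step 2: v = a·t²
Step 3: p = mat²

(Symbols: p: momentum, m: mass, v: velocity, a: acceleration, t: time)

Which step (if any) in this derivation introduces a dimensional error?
Step 2

Step 1: p = mv → LHS [L M T^-1], RHS [L M T^-1] ✓
Step 2: v = a·t² → LHS [L T^-1], RHS [L] ✗

The first dimensional inconsistency appears in step 2: v = a·t²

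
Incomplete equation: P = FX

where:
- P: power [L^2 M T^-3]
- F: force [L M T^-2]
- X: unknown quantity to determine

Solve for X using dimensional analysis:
X = v (velocity), dimensions [L T^-1]

P has dimensions [L^2 M T^-3]; the rest of the RHS (F) has dimensions [L M T^-2].
So X must have dimensions [L T^-1] — X = v (velocity).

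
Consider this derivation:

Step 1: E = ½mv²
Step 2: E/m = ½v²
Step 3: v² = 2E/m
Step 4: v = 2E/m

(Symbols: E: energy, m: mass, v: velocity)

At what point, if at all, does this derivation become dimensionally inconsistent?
Step 4

Step 1: E = ½mv² → LHS [L^2 M T^-2], RHS [L^2 M T^-2] ✓
Step 2: E/m = ½v² → LHS [L^2 T^-2], RHS [L^2 T^-2] ✓
Step 3: v² = 2E/m → LHS [L^2 T^-2], RHS [L^2 T^-2] ✓
Step 4: v = 2E/m → LHS [L T^-1], RHS [L^2 T^-2] ✗

The first dimensional inconsistency appears in step 4: v = 2E/m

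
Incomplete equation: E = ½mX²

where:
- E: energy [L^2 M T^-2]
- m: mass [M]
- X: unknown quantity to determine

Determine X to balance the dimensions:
X = v (velocity), dimensions [L T^-1]

E has dimensions [L^2 M T^-2]; the rest of the RHS (½m) has dimensions [M].
So X² must have dimensions [L^2 T^-2], i.e. X has dimensions [L T^-1] — X = v (velocity).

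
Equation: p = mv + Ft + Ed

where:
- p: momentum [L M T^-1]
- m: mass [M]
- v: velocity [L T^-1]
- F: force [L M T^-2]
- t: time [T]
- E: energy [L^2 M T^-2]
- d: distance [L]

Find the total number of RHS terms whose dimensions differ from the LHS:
1

LHS p: [L M T^-1]
- mv: [L M T^-1] ✓
- Ft: [L M T^-1] ✓
- Ed: [L^3 M T^-2] ✗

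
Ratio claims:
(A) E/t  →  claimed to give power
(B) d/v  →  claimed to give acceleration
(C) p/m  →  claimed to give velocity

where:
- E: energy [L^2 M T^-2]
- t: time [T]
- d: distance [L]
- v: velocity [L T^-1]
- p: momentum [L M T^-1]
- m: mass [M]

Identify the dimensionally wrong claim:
(B) d/v does not give acceleration

(A) E/t: [L^2 M T^-3] = power [L^2 M T^-3] ✓
(B) d/v: [T] ≠ acceleration [L T^-2] ✗
(C) p/m: [L T^-1] = velocity [L T^-1] ✓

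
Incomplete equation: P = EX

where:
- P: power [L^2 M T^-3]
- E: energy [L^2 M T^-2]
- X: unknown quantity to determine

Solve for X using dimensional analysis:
X = f (inverse time / frequency (1/t)), dimensions [T^-1]

P has dimensions [L^2 M T^-3]; the rest of the RHS (E) has dimensions [L^2 M T^-2].
So X must have dimensions [T^-1] — X = f (inverse time / frequency (1/t)).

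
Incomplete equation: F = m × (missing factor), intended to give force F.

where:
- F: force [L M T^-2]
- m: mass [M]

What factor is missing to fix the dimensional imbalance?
a (acceleration), dimensions [L T^-2]

F has dimensions [L M T^-2] and m has dimensions [M].
The missing factor must have dimensions [L M T^-2] / [M] = [L T^-2], i.e. acceleration (a).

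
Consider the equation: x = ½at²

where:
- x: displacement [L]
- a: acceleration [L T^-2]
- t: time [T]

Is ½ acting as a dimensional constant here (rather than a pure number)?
No

x has dimensions [L] and at² already has dimensions [L], so the equation balances without ½ contributing any dimensions. ½ is a pure (dimensionless) number; changing or removing it would not affect dimensional consistency.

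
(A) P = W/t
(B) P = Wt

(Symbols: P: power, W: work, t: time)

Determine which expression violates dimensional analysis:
(B)

(A) P = W/t: LHS [L^2 M T^-3], RHS [L^2 M T^-3] ✓
(B) P = Wt: LHS [L^2 M T^-3], RHS [L^2 M T^-1] ✗

Expression (B) P = Wt is dimensionally incorrect.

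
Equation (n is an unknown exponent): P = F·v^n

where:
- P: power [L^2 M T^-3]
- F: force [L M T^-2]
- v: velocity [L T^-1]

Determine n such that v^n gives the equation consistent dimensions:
n = 1

P has dimensions [L^2 M T^-3]; v has dimensions [L T^-1].
The rest of the RHS has dimensions [L M T^-2], so v^n must supply [L T^-1].
With n = 1: F·v^1 has dimensions [L^2 M T^-3], matching the LHS ✓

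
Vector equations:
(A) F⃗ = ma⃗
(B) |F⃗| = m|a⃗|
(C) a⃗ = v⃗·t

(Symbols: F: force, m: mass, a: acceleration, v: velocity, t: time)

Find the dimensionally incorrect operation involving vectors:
(C) a⃗ = v⃗·t

(A) F⃗ = ma⃗: LHS [L M T^-2], RHS [L M T^-2] ✓ — Force and acceleration are vectors, mass is a scalar
(B) |F⃗| = m|a⃗|: LHS [L M T^-2], RHS [L M T^-2] ✓ — magnitudes of vectors are scalars
(C) a⃗ = v⃗·t: LHS [L T^-2], RHS [L] ✗ — acceleration is velocity per time; should be v⃗/t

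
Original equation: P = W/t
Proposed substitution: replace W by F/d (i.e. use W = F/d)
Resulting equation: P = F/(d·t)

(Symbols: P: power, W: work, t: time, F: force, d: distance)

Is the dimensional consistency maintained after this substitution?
No

[W] = [L^2 M T^-2] and [F/d] = [M T^-2]. These differ, so the substitution replaces a quantity by one of different dimensions and the result P = F/(d·t) has LHS [L^2 M T^-3] vs RHS [M T^-3] — inconsistent.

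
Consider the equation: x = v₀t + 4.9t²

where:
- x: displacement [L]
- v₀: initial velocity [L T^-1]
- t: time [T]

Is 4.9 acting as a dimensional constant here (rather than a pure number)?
Yes

x has dimensions [L], while t² alone has dimensions [T^2]. For the equation to balance, the factor 4.9 must carry dimensions [L T^-2] — it is a dimensional constant (a numerical value of a physical quantity with its units suppressed), not a pure number.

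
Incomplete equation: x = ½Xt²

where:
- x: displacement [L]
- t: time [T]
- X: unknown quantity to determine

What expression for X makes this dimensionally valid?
X = a (acceleration), dimensions [L T^-2]

x has dimensions [L]; the rest of the RHS (½ t²) has dimensions [T^2].
So X must have dimensions [L T^-2] — X = a (acceleration).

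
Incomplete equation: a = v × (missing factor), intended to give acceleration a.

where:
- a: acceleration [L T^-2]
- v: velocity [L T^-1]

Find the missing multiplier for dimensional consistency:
1/t (inverse time), dimensions [T^-1]

a has dimensions [L T^-2] and v has dimensions [L T^-1].
The missing factor must have dimensions [L T^-2] / [L T^-1] = [T^-1], i.e. inverse time (1/t).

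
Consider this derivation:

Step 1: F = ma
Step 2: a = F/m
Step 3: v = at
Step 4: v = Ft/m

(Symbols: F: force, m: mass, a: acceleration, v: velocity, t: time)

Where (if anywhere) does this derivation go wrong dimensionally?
No step introduces an error — all steps are dimensionally consistent.

Step 1: F = ma → LHS [L M T^-2], RHS [L M T^-2] ✓
Step 2: a = F/m → LHS [L T^-2], RHS [L T^-2] ✓
Step 3: v = at → LHS [L T^-1], RHS [L T^-1] ✓
Step 4: v = Ft/m → LHS [L T^-1], RHS [L T^-1] ✓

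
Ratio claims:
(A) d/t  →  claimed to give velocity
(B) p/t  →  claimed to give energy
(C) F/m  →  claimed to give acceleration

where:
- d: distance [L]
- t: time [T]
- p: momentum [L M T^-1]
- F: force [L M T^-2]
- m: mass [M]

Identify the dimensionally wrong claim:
(B) p/t does not give energy

(A) d/t: [L T^-1] = velocity [L T^-1] ✓
(B) p/t: [L M T^-2] ≠ energy [L^2 M T^-2] ✗
(C) F/m: [L T^-2] = acceleration [L T^-2] ✓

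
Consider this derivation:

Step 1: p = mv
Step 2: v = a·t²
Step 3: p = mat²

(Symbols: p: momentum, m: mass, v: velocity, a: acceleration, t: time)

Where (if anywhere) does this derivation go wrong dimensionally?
Step 2

Step 1: p = mv → LHS [L M T^-1], RHS [L M T^-1] ✓
Step 2: v = a·t² → LHS [L T^-1], RHS [L] ✗

The first dimensional inconsistency appears in step 2: v = a·t²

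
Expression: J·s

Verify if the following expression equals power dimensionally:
No

The expression J·s has dimensions [L^2 M T^-1], but power has dimensions [L^2 M T^-3].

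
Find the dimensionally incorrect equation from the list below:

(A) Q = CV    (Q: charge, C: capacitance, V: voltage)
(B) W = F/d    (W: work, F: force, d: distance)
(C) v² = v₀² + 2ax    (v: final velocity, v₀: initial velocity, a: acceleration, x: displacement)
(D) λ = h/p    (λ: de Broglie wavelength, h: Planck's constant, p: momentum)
(B) W = F/d

The equation (B) W = F/d is dimensionally incorrect.

LHS (W): [L^2 M T^-2]
RHS (F/d): [M T^-2] ✗

The dimensions do not match. The other three equations balance.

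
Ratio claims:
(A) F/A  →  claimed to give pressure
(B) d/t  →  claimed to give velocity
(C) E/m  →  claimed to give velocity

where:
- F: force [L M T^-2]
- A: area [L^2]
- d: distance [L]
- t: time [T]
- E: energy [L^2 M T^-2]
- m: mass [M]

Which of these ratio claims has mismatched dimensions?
(C) E/m does not give velocity

(A) F/A: [L^-1 M T^-2] = pressure [L^-1 M T^-2] ✓
(B) d/t: [L T^-1] = velocity [L T^-1] ✓
(C) E/m: [L^2 T^-2] ≠ velocity [L T^-1] ✗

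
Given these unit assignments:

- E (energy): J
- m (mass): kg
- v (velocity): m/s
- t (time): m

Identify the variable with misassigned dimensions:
t

The variable t (time) should have units s, not m.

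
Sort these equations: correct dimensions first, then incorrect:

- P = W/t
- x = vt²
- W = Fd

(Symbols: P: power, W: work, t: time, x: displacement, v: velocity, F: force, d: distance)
Dimensionally correct: P = W/t, W = Fd
Dimensionally incorrect: x = vt²
Ordered (correct first, then incorrect): P = W/t, W = Fd, x = vt²

- P = W/t: LHS [L^2 M T^-3], RHS [L^2 M T^-3] → correct ✓
- x = vt²: LHS [L], RHS [L T] → incorrect ✗
- W = Fd: LHS [L^2 M T^-2], RHS [L^2 M T^-2] → correct ✓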